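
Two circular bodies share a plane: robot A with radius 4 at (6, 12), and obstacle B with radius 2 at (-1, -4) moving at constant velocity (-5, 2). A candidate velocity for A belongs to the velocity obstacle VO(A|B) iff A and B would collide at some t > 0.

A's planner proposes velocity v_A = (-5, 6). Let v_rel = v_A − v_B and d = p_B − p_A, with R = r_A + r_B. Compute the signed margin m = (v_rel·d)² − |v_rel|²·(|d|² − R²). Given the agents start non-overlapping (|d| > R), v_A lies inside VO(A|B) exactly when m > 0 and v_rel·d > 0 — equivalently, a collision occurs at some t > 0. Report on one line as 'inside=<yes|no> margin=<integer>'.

d = (-7, -16),  |d|² = 305;  R = 4+2 = 6,  c = 305−6² = 269
v_rel = (0, 4),  |v_rel|² = 16;  v_rel·d = (0)·(-7) + (4)·(-16) = -64
16·t² + 128·t + 269 = 0  ⇒  m = (-64)² − 16·269 = -208
m = -208 < 0,  v_rel·d = -64 < 0  ⇒  outside

inside=no margin=-208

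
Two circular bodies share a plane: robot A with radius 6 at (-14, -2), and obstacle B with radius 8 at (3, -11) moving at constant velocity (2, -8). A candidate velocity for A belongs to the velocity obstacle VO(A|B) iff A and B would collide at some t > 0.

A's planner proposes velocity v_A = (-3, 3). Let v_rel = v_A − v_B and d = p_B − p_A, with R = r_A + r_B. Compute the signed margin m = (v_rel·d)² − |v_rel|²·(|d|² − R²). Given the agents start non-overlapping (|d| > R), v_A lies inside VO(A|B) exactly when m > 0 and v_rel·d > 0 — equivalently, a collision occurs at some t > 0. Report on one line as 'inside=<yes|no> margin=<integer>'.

d = (17, -9),  |d|² = 370;  R = 6+8 = 14,  c = 370−14² = 174
v_rel = (-5, 11),  |v_rel|² = 146;  v_rel·d = (-5)·(17) + (11)·(-9) = -184
146·t² + 368·t + 174 = 0  ⇒  m = (-184)² − 146·174 = 8452
m = 8452 > 0,  v_rel·d = -184 < 0  ⇒  outside

inside=no margin=8452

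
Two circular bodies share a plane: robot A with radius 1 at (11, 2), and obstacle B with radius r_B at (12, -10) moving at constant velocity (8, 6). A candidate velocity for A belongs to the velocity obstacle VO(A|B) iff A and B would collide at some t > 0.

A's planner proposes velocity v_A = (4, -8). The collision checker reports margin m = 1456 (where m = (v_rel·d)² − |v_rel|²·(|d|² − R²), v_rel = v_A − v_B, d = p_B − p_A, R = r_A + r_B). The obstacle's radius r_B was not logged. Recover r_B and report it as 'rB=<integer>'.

m = 1456
d = (1, -12);  v_rel = (-4, -14),  |v_rel|² = 212
v_rel×d = (-4)·(-12) − (-14)·(1) = 62
since m = R²·212 − 62²:  R² = (3844 + 1456) / 212 = 25
R = √25 = 5  ⇒  r_B = 5 − 1 = 4

rB=4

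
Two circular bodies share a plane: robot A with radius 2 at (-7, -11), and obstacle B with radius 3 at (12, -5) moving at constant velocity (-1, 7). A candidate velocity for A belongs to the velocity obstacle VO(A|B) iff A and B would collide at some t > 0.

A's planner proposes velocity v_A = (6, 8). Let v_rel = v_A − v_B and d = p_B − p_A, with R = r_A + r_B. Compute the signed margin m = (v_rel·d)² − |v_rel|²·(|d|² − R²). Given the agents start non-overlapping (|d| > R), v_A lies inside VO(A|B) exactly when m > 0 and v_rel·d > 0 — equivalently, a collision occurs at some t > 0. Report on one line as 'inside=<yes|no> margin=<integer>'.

d = (19, 6),  |d|² = 397;  R = 2+3 = 5,  c = 397−5² = 372
v_rel = (7, 1),  |v_rel|² = 50;  v_rel·d = (7)·(19) + (1)·(6) = 139
50·t² − 278·t + 372 = 0  ⇒  m = 139² − 50·372 = 721
m = 721 > 0,  v_rel·d = 139 > 0  ⇒  inside

inside=yes margin=721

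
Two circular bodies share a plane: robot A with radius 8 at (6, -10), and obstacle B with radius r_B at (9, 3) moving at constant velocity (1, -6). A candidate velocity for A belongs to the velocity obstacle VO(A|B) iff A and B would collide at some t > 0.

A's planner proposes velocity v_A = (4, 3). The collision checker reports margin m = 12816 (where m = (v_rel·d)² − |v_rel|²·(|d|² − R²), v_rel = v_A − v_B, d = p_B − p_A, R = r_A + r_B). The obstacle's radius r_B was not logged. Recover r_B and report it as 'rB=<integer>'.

m = 12816
d = (3, 13);  v_rel = (3, 9),  |v_rel|² = 90
v_rel×d = (3)·(13) − (9)·(3) = 12
since m = R²·90 − 12²:  R² = (144 + 12816) / 90 = 144
R = √144 = 12  ⇒  r_B = 12 − 8 = 4

rB=4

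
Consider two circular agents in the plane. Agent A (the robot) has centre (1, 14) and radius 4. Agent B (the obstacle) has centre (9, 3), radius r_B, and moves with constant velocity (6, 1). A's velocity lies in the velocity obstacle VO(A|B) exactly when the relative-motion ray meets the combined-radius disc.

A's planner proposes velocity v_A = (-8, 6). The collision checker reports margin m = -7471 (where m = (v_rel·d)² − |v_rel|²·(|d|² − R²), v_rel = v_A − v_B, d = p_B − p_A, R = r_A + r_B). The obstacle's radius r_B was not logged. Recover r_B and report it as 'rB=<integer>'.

m = -7471
d = (8, -11);  v_rel = (-14, 5),  |v_rel|² = 221
v_rel×d = (-14)·(-11) − (5)·(8) = 114
since m = R²·221 − 114²:  R² = (12996 + -7471) / 221 = 25
R = √25 = 5  ⇒  r_B = 5 − 4 = 1

rB=1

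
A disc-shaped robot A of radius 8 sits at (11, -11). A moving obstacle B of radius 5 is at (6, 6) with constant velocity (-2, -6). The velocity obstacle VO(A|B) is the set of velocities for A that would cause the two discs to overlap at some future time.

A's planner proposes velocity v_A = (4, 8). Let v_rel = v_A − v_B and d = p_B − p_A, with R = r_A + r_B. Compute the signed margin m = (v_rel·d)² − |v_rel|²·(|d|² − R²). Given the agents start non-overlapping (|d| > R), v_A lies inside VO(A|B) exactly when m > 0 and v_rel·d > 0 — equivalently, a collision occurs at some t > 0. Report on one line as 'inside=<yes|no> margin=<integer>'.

d = (-5, 17),  |d|² = 314;  R = 8+5 = 13,  c = 314−13² = 145
v_rel = (6, 14),  |v_rel|² = 232;  v_rel·d = (6)·(-5) + (14)·(17) = 208
232·t² − 416·t + 145 = 0  ⇒  m = 208² − 232·145 = 9624
m = 9624 > 0,  v_rel·d = 208 > 0  ⇒  inside

inside=yes margin=9624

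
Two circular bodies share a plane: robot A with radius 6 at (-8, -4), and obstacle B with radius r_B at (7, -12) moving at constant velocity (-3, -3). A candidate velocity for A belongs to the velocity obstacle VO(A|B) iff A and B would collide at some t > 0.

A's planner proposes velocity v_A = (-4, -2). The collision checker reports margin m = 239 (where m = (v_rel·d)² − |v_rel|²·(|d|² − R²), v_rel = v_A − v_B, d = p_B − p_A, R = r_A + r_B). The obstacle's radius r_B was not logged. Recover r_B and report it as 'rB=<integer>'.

m = 239
d = (15, -8);  v_rel = (-1, 1),  |v_rel|² = 2
v_rel×d = (-1)·(-8) − (1)·(15) = -7
since m = R²·2 − (-7)²:  R² = (49 + 239) / 2 = 144
R = √144 = 12  ⇒  r_B = 12 − 6 = 6

rB=6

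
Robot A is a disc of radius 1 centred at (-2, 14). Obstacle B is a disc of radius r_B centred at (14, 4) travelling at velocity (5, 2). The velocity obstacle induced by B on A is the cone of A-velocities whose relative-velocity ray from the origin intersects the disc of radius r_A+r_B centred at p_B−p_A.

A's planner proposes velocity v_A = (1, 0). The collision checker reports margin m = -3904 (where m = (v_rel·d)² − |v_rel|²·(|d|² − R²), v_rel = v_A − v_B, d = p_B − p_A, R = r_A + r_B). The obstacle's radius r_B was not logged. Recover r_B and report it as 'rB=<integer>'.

m = -3904
d = (16, -10);  v_rel = (-4, -2),  |v_rel|² = 20
v_rel×d = (-4)·(-10) − (-2)·(16) = 72
since m = R²·20 − 72²:  R² = (5184 + -3904) / 20 = 64
R = √64 = 8  ⇒  r_B = 8 − 1 = 7

rB=7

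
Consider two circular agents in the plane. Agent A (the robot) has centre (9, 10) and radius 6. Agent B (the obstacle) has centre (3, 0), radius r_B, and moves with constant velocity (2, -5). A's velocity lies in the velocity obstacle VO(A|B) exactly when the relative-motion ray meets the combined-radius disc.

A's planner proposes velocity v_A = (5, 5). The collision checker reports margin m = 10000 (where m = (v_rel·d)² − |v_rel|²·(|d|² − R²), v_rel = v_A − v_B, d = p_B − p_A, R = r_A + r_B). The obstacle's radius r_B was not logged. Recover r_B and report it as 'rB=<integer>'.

m = 10000
d = (-6, -10);  v_rel = (3, 10),  |v_rel|² = 109
v_rel×d = (3)·(-10) − (10)·(-6) = 30
since m = R²·109 − 30²:  R² = (900 + 10000) / 109 = 100
R = √100 = 10  ⇒  r_B = 10 − 6 = 4

rB=4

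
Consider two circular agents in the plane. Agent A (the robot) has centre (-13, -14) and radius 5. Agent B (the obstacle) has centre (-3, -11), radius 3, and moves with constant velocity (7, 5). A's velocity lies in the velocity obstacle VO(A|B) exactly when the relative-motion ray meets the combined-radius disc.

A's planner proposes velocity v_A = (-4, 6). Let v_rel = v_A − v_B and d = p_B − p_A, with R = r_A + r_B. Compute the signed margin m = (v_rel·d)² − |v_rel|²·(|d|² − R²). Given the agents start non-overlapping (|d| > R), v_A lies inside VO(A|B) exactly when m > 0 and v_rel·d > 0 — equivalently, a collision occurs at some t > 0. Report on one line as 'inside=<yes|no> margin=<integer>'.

d = (10, 3),  |d|² = 109;  R = 5+3 = 8,  c = 109−8² = 45
v_rel = (-11, 1),  |v_rel|² = 122;  v_rel·d = (-11)·(10) + (1)·(3) = -107
122·t² + 214·t + 45 = 0  ⇒  m = (-107)² − 122·45 = 5959
m = 5959 > 0,  v_rel·d = -107 < 0  ⇒  outside

inside=no margin=5959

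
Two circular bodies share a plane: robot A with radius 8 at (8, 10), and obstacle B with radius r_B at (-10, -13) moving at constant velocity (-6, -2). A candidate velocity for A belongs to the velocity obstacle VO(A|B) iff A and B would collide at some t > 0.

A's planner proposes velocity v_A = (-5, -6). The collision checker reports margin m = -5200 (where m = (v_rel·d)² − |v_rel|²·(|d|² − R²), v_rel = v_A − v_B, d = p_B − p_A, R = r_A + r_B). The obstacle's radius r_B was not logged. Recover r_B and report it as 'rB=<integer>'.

m = -5200
d = (-18, -23);  v_rel = (1, -4),  |v_rel|² = 17
v_rel×d = (1)·(-23) − (-4)·(-18) = -95
since m = R²·17 − (-95)²:  R² = (9025 + -5200) / 17 = 225
R = √225 = 15  ⇒  r_B = 15 − 8 = 7

rB=7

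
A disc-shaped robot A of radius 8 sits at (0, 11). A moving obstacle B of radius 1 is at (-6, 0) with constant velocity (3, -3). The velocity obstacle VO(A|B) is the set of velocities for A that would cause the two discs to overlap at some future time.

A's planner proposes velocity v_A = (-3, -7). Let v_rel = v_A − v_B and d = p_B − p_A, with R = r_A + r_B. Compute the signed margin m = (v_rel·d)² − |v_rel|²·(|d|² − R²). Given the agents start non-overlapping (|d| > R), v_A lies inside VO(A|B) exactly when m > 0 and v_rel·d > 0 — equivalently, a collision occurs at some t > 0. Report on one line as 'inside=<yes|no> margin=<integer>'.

d = (-6, -11),  |d|² = 157;  R = 8+1 = 9,  c = 157−9² = 76
v_rel = (-6, -4),  |v_rel|² = 52;  v_rel·d = (-6)·(-6) + (-4)·(-11) = 80
52·t² − 160·t + 76 = 0  ⇒  m = 80² − 52·76 = 2448
m = 2448 > 0,  v_rel·d = 80 > 0  ⇒  inside

inside=yes margin=2448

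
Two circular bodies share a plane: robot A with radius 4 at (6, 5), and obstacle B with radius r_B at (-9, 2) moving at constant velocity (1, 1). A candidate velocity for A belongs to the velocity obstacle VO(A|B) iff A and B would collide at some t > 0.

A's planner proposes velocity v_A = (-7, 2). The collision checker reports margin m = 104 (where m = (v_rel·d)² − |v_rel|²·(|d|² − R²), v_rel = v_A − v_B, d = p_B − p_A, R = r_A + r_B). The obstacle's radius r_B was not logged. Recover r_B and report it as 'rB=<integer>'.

m = 104
d = (-15, -3);  v_rel = (-8, 1),  |v_rel|² = 65
v_rel×d = (-8)·(-3) − (1)·(-15) = 39
since m = R²·65 − 39²:  R² = (1521 + 104) / 65 = 25
R = √25 = 5  ⇒  r_B = 5 − 4 = 1

rB=1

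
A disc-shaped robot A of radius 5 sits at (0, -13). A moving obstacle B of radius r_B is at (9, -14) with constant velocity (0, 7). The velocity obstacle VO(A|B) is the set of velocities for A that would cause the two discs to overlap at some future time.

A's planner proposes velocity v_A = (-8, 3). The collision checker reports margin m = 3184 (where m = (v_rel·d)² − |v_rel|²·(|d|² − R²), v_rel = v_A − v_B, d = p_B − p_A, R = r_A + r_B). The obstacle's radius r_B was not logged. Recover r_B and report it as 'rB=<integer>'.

m = 3184
d = (9, -1);  v_rel = (-8, -4),  |v_rel|² = 80
v_rel×d = (-8)·(-1) − (-4)·(9) = 44
since m = R²·80 − 44²:  R² = (1936 + 3184) / 80 = 64
R = √64 = 8  ⇒  r_B = 8 − 5 = 3

rB=3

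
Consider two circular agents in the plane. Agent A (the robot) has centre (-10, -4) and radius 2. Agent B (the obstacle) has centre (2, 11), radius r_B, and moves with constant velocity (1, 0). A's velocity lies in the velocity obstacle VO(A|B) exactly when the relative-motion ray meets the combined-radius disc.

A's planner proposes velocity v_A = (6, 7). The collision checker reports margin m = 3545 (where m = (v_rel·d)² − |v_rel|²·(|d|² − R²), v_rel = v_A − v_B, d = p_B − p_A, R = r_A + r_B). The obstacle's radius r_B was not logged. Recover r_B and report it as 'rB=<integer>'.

m = 3545
d = (12, 15);  v_rel = (5, 7),  |v_rel|² = 74
v_rel×d = (5)·(15) − (7)·(12) = -9
since m = R²·74 − (-9)²:  R² = (81 + 3545) / 74 = 49
R = √49 = 7  ⇒  r_B = 7 − 2 = 5

rB=5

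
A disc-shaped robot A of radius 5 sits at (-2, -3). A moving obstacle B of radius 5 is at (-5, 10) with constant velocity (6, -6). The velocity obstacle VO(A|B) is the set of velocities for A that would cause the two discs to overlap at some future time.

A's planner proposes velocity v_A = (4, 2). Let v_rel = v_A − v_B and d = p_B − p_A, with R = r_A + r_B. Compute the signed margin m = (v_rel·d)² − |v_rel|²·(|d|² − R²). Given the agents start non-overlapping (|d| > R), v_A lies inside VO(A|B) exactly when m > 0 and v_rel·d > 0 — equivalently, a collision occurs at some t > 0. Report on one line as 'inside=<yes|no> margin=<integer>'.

d = (-3, 13),  |d|² = 178;  R = 5+5 = 10,  c = 178−10² = 78
v_rel = (-2, 8),  |v_rel|² = 68;  v_rel·d = (-2)·(-3) + (8)·(13) = 110
68·t² − 220·t + 78 = 0  ⇒  m = 110² − 68·78 = 6796
m = 6796 > 0,  v_rel·d = 110 > 0  ⇒  inside

inside=yes margin=6796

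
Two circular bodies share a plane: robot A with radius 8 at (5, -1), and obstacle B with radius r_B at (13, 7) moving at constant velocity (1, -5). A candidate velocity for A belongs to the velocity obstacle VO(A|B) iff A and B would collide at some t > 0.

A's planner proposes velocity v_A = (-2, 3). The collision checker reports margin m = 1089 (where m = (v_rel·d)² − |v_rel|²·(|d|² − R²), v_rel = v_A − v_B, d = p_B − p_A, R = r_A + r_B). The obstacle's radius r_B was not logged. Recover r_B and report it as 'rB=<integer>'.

m = 1089
d = (8, 8);  v_rel = (-3, 8),  |v_rel|² = 73
v_rel×d = (-3)·(8) − (8)·(8) = -88
since m = R²·73 − (-88)²:  R² = (7744 + 1089) / 73 = 121
R = √121 = 11  ⇒  r_B = 11 − 8 = 3

rB=3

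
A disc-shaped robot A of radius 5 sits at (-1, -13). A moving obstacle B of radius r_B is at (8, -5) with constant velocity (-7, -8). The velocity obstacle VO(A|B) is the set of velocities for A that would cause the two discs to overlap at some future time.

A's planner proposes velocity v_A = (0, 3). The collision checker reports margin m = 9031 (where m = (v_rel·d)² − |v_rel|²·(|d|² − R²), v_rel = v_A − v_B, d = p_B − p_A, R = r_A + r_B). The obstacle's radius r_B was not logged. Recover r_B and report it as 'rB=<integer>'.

m = 9031
d = (9, 8);  v_rel = (7, 11),  |v_rel|² = 170
v_rel×d = (7)·(8) − (11)·(9) = -43
since m = R²·170 − (-43)²:  R² = (1849 + 9031) / 170 = 64
R = √64 = 8  ⇒  r_B = 8 − 5 = 3

rB=3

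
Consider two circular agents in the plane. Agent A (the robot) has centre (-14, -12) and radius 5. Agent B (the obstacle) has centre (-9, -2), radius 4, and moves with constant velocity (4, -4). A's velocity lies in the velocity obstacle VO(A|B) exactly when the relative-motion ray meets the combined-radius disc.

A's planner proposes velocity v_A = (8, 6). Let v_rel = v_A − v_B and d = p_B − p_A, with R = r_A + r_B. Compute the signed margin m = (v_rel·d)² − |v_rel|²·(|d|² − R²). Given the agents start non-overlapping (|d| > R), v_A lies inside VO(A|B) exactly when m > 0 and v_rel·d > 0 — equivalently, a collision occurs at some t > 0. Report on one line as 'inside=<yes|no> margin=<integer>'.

d = (5, 10),  |d|² = 125;  R = 5+4 = 9,  c = 125−9² = 44
v_rel = (4, 10),  |v_rel|² = 116;  v_rel·d = (4)·(5) + (10)·(10) = 120
116·t² − 240·t + 44 = 0  ⇒  m = 120² − 116·44 = 9296
m = 9296 > 0,  v_rel·d = 120 > 0  ⇒  inside

inside=yes margin=9296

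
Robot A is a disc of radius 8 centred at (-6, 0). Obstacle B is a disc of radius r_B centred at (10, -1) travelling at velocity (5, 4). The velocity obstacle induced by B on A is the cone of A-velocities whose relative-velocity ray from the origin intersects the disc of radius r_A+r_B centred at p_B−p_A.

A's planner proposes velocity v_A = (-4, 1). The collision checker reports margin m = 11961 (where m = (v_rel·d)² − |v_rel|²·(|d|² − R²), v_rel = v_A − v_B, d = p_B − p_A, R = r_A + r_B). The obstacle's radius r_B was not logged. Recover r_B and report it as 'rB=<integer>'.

m = 11961
d = (16, -1);  v_rel = (-9, -3),  |v_rel|² = 90
v_rel×d = (-9)·(-1) − (-3)·(16) = 57
since m = R²·90 − 57²:  R² = (3249 + 11961) / 90 = 169
R = √169 = 13  ⇒  r_B = 13 − 8 = 5

rB=5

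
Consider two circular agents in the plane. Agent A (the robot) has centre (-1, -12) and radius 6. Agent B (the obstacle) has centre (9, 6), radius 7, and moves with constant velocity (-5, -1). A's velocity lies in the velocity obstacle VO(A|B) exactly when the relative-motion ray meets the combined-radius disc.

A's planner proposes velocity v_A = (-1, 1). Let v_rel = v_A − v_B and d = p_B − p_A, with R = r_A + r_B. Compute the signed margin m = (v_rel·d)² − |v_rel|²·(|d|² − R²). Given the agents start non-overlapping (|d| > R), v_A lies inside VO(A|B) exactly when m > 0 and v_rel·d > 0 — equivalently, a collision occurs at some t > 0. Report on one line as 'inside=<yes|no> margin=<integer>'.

d = (10, 18),  |d|² = 424;  R = 6+7 = 13,  c = 424−13² = 255
v_rel = (4, 2),  |v_rel|² = 20;  v_rel·d = (4)·(10) + (2)·(18) = 76
20·t² − 152·t + 255 = 0  ⇒  m = 76² − 20·255 = 676
m = 676 > 0,  v_rel·d = 76 > 0  ⇒  inside

inside=yes margin=676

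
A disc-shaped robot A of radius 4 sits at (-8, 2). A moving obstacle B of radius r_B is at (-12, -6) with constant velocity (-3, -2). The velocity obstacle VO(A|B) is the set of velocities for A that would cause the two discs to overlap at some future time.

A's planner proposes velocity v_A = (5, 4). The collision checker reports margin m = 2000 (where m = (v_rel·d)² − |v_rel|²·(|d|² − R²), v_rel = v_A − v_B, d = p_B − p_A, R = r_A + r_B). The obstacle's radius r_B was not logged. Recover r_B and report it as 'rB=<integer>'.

m = 2000
d = (-4, -8);  v_rel = (8, 6),  |v_rel|² = 100
v_rel×d = (8)·(-8) − (6)·(-4) = -40
since m = R²·100 − (-40)²:  R² = (1600 + 2000) / 100 = 36
R = √36 = 6  ⇒  r_B = 6 − 4 = 2

rB=2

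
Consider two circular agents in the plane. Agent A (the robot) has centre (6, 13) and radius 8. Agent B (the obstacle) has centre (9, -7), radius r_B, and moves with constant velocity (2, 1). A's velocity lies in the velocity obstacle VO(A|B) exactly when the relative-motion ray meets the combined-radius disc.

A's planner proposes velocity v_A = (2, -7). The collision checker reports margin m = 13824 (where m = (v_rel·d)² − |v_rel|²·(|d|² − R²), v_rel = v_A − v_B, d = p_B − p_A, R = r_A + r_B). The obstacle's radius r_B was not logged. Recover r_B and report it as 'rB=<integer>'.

m = 13824
d = (3, -20);  v_rel = (0, -8),  |v_rel|² = 64
v_rel×d = (0)·(-20) − (-8)·(3) = 24
since m = R²·64 − 24²:  R² = (576 + 13824) / 64 = 225
R = √225 = 15  ⇒  r_B = 15 − 8 = 7

rB=7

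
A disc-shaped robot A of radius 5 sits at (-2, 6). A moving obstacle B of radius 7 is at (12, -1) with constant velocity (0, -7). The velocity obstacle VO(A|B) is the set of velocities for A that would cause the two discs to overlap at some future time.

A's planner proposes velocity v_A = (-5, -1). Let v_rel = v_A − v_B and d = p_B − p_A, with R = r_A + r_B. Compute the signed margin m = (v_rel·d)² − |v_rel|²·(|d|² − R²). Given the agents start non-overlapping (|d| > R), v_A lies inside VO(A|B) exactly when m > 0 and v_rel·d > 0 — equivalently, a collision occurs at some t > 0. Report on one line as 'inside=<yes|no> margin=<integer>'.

d = (14, -7),  |d|² = 245;  R = 5+7 = 12,  c = 245−12² = 101
v_rel = (-5, 6),  |v_rel|² = 61;  v_rel·d = (-5)·(14) + (6)·(-7) = -112
61·t² + 224·t + 101 = 0  ⇒  m = (-112)² − 61·101 = 6383
m = 6383 > 0,  v_rel·d = -112 < 0  ⇒  outside

inside=no margin=6383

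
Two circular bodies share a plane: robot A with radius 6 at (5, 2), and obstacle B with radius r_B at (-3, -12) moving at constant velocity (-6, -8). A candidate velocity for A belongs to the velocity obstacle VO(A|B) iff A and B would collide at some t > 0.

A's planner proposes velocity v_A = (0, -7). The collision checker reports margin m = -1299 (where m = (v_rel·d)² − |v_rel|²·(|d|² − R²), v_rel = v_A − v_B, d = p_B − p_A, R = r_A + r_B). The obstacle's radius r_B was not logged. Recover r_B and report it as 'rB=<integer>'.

m = -1299
d = (-8, -14);  v_rel = (6, 1),  |v_rel|² = 37
v_rel×d = (6)·(-14) − (1)·(-8) = -76
since m = R²·37 − (-76)²:  R² = (5776 + -1299) / 37 = 121
R = √121 = 11  ⇒  r_B = 11 − 6 = 5

rB=5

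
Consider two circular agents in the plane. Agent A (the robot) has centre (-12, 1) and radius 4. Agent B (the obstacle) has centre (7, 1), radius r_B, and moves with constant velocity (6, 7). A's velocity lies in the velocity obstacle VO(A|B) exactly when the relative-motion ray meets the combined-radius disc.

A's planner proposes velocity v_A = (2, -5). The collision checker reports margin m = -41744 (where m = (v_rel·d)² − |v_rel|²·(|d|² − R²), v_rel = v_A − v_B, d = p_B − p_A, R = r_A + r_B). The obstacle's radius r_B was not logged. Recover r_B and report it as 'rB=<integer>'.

m = -41744
d = (19, 0);  v_rel = (-4, -12),  |v_rel|² = 160
v_rel×d = (-4)·(0) − (-12)·(19) = 228
since m = R²·160 − 228²:  R² = (51984 + -41744) / 160 = 64
R = √64 = 8  ⇒  r_B = 8 − 4 = 4

rB=4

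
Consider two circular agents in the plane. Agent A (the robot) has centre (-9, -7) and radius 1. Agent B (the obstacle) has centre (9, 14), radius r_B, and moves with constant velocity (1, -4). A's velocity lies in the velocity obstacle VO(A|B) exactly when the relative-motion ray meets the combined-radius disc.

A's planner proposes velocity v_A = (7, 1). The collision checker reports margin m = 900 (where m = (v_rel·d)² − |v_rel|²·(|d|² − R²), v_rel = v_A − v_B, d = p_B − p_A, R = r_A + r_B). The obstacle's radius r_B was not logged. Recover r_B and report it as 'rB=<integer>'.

m = 900
d = (18, 21);  v_rel = (6, 5),  |v_rel|² = 61
v_rel×d = (6)·(21) − (5)·(18) = 36
since m = R²·61 − 36²:  R² = (1296 + 900) / 61 = 36
R = √36 = 6  ⇒  r_B = 6 − 1 = 5

rB=5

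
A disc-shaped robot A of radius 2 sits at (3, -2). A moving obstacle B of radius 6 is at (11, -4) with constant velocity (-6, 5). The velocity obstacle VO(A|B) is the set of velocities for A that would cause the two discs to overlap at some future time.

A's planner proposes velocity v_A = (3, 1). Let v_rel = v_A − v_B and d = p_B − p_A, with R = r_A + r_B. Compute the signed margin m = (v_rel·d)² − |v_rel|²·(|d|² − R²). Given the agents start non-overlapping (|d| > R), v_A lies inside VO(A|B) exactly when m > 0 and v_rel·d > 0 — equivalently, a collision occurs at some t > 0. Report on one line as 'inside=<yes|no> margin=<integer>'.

d = (8, -2),  |d|² = 68;  R = 2+6 = 8,  c = 68−8² = 4
v_rel = (9, -4),  |v_rel|² = 97;  v_rel·d = (9)·(8) + (-4)·(-2) = 80
97·t² − 160·t + 4 = 0  ⇒  m = 80² − 97·4 = 6012
m = 6012 > 0,  v_rel·d = 80 > 0  ⇒  inside

inside=yes margin=6012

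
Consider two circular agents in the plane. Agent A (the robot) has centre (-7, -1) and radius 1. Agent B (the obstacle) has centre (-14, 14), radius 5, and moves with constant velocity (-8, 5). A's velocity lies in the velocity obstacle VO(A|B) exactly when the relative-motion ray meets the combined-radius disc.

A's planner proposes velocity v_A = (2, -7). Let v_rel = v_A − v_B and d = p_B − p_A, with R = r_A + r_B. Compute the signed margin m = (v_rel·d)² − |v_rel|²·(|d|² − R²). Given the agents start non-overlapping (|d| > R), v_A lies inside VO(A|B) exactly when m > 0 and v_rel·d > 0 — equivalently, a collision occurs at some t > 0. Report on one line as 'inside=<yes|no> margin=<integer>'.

d = (-7, 15),  |d|² = 274;  R = 1+5 = 6,  c = 274−6² = 238
v_rel = (10, -12),  |v_rel|² = 244;  v_rel·d = (10)·(-7) + (-12)·(15) = -250
244·t² + 500·t + 238 = 0  ⇒  m = (-250)² − 244·238 = 4428
m = 4428 > 0,  v_rel·d = -250 < 0  ⇒  outside

inside=no margin=4428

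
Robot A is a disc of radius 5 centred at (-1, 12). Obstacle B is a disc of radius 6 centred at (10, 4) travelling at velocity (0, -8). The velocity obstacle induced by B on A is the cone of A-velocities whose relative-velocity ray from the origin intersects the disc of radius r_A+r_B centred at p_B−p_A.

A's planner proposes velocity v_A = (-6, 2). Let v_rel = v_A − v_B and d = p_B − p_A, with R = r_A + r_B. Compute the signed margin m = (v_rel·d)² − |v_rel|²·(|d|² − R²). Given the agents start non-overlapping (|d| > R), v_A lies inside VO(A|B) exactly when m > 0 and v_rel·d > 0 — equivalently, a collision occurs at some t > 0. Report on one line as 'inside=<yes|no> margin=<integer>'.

d = (11, -8),  |d|² = 185;  R = 5+6 = 11,  c = 185−11² = 64
v_rel = (-6, 10),  |v_rel|² = 136;  v_rel·d = (-6)·(11) + (10)·(-8) = -146
136·t² + 292·t + 64 = 0  ⇒  m = (-146)² − 136·64 = 12612
m = 12612 > 0,  v_rel·d = -146 < 0  ⇒  outside

inside=no margin=12612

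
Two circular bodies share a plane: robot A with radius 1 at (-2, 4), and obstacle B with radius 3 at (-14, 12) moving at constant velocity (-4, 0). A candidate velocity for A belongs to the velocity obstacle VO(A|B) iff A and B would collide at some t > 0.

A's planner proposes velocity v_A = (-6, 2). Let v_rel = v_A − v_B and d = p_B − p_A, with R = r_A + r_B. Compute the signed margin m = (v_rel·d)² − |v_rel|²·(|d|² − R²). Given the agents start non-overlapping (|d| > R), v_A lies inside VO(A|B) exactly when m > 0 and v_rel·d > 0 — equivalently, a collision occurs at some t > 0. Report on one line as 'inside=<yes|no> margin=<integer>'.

d = (-12, 8),  |d|² = 208;  R = 1+3 = 4,  c = 208−4² = 192
v_rel = (-2, 2),  |v_rel|² = 8;  v_rel·d = (-2)·(-12) + (2)·(8) = 40
8·t² − 80·t + 192 = 0  ⇒  m = 40² − 8·192 = 64
m = 64 > 0,  v_rel·d = 40 > 0  ⇒  inside

inside=yes margin=64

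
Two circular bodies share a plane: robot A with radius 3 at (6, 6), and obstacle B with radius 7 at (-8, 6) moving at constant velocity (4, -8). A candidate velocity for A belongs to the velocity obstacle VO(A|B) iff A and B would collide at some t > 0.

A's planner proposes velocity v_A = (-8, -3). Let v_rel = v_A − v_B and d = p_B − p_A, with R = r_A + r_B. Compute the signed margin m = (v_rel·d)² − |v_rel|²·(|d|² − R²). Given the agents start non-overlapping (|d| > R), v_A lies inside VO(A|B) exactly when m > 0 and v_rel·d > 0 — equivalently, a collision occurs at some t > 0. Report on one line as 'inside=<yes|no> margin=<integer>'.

d = (-14, 0),  |d|² = 196;  R = 3+7 = 10,  c = 196−10² = 96
v_rel = (-12, 5),  |v_rel|² = 169;  v_rel·d = (-12)·(-14) + (5)·(0) = 168
169·t² − 336·t + 96 = 0  ⇒  m = 168² − 169·96 = 12000
m = 12000 > 0,  v_rel·d = 168 > 0  ⇒  inside

inside=yes margin=12000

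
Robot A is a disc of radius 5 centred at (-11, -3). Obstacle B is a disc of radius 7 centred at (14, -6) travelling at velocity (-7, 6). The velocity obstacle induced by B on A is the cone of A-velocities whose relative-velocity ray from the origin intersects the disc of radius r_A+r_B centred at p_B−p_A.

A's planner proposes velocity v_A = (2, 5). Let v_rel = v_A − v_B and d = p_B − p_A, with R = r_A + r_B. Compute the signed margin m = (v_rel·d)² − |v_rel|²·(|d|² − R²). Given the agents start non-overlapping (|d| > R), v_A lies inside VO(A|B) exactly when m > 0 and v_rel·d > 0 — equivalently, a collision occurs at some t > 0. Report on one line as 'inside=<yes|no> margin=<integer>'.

d = (25, -3),  |d|² = 634;  R = 5+7 = 12,  c = 634−12² = 490
v_rel = (9, -1),  |v_rel|² = 82;  v_rel·d = (9)·(25) + (-1)·(-3) = 228
82·t² − 456·t + 490 = 0  ⇒  m = 228² − 82·490 = 11804
m = 11804 > 0,  v_rel·d = 228 > 0  ⇒  inside

inside=yes margin=11804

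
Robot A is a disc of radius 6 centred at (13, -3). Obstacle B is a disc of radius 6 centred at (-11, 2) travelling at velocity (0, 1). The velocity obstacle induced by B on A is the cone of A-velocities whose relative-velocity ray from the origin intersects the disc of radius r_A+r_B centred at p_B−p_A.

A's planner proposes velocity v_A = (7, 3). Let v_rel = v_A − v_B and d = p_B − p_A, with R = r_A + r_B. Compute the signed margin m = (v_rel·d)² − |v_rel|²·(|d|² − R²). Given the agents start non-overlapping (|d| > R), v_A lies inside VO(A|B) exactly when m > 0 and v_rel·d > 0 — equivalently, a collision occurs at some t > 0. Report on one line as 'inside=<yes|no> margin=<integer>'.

d = (-24, 5),  |d|² = 601;  R = 6+6 = 12,  c = 601−12² = 457
v_rel = (7, 2),  |v_rel|² = 53;  v_rel·d = (7)·(-24) + (2)·(5) = -158
53·t² + 316·t + 457 = 0  ⇒  m = (-158)² − 53·457 = 743
m = 743 > 0,  v_rel·d = -158 < 0  ⇒  outside

inside=no margin=743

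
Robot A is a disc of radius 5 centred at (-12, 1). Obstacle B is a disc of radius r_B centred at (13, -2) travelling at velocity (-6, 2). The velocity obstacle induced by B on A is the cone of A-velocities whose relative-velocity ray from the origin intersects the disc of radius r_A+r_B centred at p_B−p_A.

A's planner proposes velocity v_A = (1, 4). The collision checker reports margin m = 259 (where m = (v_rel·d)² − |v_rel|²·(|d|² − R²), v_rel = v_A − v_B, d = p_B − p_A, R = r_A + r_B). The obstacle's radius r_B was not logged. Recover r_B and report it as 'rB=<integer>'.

m = 259
d = (25, -3);  v_rel = (7, 2),  |v_rel|² = 53
v_rel×d = (7)·(-3) − (2)·(25) = -71
since m = R²·53 − (-71)²:  R² = (5041 + 259) / 53 = 100
R = √100 = 10  ⇒  r_B = 10 − 5 = 5

rB=5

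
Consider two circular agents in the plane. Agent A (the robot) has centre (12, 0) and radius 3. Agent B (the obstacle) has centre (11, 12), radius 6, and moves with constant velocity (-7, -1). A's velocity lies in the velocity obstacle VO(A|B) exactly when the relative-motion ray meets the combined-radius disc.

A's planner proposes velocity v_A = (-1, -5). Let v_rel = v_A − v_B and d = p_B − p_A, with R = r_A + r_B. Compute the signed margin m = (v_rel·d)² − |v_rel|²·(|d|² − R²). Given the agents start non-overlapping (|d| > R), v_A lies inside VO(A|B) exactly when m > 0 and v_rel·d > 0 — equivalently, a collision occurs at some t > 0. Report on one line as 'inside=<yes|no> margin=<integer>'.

d = (-1, 12),  |d|² = 145;  R = 3+6 = 9,  c = 145−9² = 64
v_rel = (6, -4),  |v_rel|² = 52;  v_rel·d = (6)·(-1) + (-4)·(12) = -54
52·t² + 108·t + 64 = 0  ⇒  m = (-54)² − 52·64 = -412
m = -412 < 0,  v_rel·d = -54 < 0  ⇒  outside

inside=no margin=-412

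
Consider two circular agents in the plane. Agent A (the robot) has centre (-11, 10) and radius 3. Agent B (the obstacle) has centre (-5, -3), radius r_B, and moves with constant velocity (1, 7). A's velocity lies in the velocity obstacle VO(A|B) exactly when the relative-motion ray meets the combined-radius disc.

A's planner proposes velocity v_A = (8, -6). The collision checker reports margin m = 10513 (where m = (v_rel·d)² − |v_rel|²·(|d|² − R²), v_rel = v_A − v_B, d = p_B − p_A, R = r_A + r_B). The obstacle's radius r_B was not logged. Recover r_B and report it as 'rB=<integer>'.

m = 10513
d = (6, -13);  v_rel = (7, -13),  |v_rel|² = 218
v_rel×d = (7)·(-13) − (-13)·(6) = -13
since m = R²·218 − (-13)²:  R² = (169 + 10513) / 218 = 49
R = √49 = 7  ⇒  r_B = 7 − 3 = 4

rB=4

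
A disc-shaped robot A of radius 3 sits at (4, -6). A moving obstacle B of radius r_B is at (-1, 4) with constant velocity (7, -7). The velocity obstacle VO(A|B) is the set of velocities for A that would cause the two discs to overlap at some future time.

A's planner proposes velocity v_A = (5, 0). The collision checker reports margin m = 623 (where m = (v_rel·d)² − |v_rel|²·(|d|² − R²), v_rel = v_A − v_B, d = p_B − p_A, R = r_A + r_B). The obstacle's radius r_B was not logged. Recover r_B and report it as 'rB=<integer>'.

m = 623
d = (-5, 10);  v_rel = (-2, 7),  |v_rel|² = 53
v_rel×d = (-2)·(10) − (7)·(-5) = 15
since m = R²·53 − 15²:  R² = (225 + 623) / 53 = 16
R = √16 = 4  ⇒  r_B = 4 − 3 = 1

rB=1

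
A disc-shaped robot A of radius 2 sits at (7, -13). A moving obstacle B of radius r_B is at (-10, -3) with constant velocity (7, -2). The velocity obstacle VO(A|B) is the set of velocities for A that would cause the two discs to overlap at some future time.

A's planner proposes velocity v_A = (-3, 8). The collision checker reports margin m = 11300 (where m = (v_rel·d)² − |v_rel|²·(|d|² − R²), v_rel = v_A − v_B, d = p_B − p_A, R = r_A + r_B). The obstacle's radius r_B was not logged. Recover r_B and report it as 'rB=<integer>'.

m = 11300
d = (-17, 10);  v_rel = (-10, 10),  |v_rel|² = 200
v_rel×d = (-10)·(10) − (10)·(-17) = 70
since m = R²·200 − 70²:  R² = (4900 + 11300) / 200 = 81
R = √81 = 9  ⇒  r_B = 9 − 2 = 7

rB=7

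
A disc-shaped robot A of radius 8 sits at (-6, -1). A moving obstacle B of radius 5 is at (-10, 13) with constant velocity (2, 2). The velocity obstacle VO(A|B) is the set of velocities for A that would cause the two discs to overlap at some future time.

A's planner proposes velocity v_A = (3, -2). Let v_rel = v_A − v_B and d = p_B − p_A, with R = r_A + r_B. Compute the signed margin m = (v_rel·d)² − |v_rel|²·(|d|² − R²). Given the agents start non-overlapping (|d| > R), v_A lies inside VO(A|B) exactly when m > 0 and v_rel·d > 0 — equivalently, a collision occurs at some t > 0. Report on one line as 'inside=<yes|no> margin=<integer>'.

d = (-4, 14),  |d|² = 212;  R = 8+5 = 13,  c = 212−13² = 43
v_rel = (1, -4),  |v_rel|² = 17;  v_rel·d = (1)·(-4) + (-4)·(14) = -60
17·t² + 120·t + 43 = 0  ⇒  m = (-60)² − 17·43 = 2869
m = 2869 > 0,  v_rel·d = -60 < 0  ⇒  outside

inside=no margin=2869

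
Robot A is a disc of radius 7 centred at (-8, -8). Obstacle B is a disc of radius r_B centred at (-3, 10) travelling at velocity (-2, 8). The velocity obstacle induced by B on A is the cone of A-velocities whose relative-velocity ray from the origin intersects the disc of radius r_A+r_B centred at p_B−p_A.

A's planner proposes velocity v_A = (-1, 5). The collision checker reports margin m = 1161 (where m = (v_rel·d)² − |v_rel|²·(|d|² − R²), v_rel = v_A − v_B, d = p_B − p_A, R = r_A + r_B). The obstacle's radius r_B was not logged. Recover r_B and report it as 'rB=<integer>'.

m = 1161
d = (5, 18);  v_rel = (1, -3),  |v_rel|² = 10
v_rel×d = (1)·(18) − (-3)·(5) = 33
since m = R²·10 − 33²:  R² = (1089 + 1161) / 10 = 225
R = √225 = 15  ⇒  r_B = 15 − 7 = 8

rB=8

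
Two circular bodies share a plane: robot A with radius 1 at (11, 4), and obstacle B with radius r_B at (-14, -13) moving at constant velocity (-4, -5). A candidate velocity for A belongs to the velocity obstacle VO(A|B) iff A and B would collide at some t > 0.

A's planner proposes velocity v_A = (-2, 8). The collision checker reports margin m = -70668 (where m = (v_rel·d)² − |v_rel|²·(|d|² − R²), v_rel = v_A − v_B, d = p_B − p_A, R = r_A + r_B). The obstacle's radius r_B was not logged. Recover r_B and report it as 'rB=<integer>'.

m = -70668
d = (-25, -17);  v_rel = (2, 13),  |v_rel|² = 173
v_rel×d = (2)·(-17) − (13)·(-25) = 291
since m = R²·173 − 291²:  R² = (84681 + -70668) / 173 = 81
R = √81 = 9  ⇒  r_B = 9 − 1 = 8

rB=8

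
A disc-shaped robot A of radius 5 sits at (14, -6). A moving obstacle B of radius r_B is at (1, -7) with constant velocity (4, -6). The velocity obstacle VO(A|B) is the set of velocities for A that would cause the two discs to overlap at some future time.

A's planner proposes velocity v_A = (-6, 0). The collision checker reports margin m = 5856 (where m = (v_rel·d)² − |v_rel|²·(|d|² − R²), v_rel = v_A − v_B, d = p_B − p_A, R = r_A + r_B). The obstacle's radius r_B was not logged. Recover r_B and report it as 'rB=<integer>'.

m = 5856
d = (-13, -1);  v_rel = (-10, 6),  |v_rel|² = 136
v_rel×d = (-10)·(-1) − (6)·(-13) = 88
since m = R²·136 − 88²:  R² = (7744 + 5856) / 136 = 100
R = √100 = 10  ⇒  r_B = 10 − 5 = 5

rB=5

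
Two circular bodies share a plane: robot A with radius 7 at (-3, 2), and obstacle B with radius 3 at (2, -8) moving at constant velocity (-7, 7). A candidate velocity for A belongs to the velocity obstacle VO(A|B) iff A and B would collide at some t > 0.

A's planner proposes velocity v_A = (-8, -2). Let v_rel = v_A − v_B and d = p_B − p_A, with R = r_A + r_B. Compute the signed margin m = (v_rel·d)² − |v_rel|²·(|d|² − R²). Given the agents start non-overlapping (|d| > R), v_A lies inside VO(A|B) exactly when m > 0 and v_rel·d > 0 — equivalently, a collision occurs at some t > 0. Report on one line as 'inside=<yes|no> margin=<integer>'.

d = (5, -10),  |d|² = 125;  R = 7+3 = 10,  c = 125−10² = 25
v_rel = (-1, -9),  |v_rel|² = 82;  v_rel·d = (-1)·(5) + (-9)·(-10) = 85
82·t² − 170·t + 25 = 0  ⇒  m = 85² − 82·25 = 5175
m = 5175 > 0,  v_rel·d = 85 > 0  ⇒  inside

inside=yes margin=5175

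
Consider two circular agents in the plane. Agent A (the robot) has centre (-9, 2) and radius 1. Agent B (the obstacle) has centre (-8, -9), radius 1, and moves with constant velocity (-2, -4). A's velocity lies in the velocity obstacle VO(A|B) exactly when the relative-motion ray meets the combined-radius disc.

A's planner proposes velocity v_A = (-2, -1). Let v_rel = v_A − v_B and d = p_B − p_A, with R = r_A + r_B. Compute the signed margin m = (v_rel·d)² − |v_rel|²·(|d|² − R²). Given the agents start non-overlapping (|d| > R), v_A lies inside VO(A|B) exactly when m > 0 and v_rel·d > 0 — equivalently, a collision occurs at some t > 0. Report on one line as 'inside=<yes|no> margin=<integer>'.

d = (1, -11),  |d|² = 122;  R = 1+1 = 2,  c = 122−2² = 118
v_rel = (0, 3),  |v_rel|² = 9;  v_rel·d = (0)·(1) + (3)·(-11) = -33
9·t² + 66·t + 118 = 0  ⇒  m = (-33)² − 9·118 = 27
m = 27 > 0,  v_rel·d = -33 < 0  ⇒  outside

inside=no margin=27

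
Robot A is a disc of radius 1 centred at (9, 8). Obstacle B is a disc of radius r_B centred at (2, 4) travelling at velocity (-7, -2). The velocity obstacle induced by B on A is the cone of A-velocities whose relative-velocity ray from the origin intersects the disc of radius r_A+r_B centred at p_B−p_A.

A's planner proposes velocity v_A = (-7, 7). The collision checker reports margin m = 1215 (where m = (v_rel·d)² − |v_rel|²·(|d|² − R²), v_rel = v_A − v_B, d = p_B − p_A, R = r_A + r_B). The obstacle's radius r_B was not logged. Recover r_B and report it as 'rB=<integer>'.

m = 1215
d = (-7, -4);  v_rel = (0, 9),  |v_rel|² = 81
v_rel×d = (0)·(-4) − (9)·(-7) = 63
since m = R²·81 − 63²:  R² = (3969 + 1215) / 81 = 64
R = √64 = 8  ⇒  r_B = 8 − 1 = 7

rB=7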